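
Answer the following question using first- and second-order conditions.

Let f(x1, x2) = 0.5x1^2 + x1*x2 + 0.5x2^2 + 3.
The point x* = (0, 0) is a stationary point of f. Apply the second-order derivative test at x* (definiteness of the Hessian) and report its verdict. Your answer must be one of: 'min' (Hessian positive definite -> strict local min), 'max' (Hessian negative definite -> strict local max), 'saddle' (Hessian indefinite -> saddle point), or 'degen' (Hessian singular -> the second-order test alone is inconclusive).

Compute the Hessian H = grad^2 f:
  H = [[1, 1], [1, 1]]
Verify stationarity: grad f(x*) = H x* + g = (0, 0).
Eigenvalues of H: 0, 2.
H has a zero eigenvalue (singular; positive semidefinite but not definite), so H is neither positive definite, negative definite, nor indefinite. The second-order test alone is inconclusive -> degen.
(Indeed, f is constant along the null direction of H through x*, so x* is not a strict local extremum.)

degen


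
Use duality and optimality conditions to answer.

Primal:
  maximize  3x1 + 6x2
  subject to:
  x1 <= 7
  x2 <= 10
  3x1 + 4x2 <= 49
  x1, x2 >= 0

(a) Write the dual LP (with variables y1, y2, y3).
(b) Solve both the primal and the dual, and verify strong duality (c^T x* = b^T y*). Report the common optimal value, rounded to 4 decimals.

The standard primal-dual pair for 'max c^T x s.t. A x <= b, x >= 0' is:
  Dual:  min b^T y  s.t.  A^T y >= c,  y >= 0.

So the dual LP is:
  minimize  7y1 + 10y2 + 49y3
  subject to:
    y1 + 3y3 >= 3
    y2 + 4y3 >= 6
    y1, y2, y3 >= 0

Solving the primal: x* = (3, 10).
  primal value c^T x* = 69.
Solving the dual: y* = (0, 2, 1).
  dual value b^T y* = 69.
Strong duality: c^T x* = b^T y*. Confirmed.

69


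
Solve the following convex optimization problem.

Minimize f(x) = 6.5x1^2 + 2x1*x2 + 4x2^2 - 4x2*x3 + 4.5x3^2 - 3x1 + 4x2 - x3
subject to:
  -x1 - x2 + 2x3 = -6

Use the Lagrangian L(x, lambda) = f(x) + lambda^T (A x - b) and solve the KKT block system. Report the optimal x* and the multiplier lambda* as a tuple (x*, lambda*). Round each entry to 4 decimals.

Form the Lagrangian:
  L(x, lambda) = (1/2) x^T Q x + c^T x + lambda^T (A x - b)
Stationarity (grad_x L = 0): Q x + c + A^T lambda = 0.
Primal feasibility: A x = b.

This gives the KKT block system:
  [ Q   A^T ] [ x     ]   [-c ]
  [ A    0  ] [ lambda ] = [ b ]

Solving the linear system:
  x*      = (1.2271, -0.7618, -2.7673)
  lambda* = (11.4294)
  f(x*)   = 32.3075

x* = (1.2271, -0.7618, -2.7673), lambda* = (11.4294)


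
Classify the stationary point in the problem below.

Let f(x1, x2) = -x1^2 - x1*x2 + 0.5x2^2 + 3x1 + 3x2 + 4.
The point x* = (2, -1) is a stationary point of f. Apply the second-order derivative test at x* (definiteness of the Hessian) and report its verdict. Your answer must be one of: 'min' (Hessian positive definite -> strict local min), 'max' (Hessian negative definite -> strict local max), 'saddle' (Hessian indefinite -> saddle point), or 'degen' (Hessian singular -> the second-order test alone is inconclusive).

Compute the Hessian H = grad^2 f:
  H = [[-2, -1], [-1, 1]]
Verify stationarity: grad f(x*) = H x* + g = (0, 0).
Eigenvalues of H: -2.3028, 1.3028.
Eigenvalues have mixed signs, so H is indefinite -> x* is a saddle point.

saddle


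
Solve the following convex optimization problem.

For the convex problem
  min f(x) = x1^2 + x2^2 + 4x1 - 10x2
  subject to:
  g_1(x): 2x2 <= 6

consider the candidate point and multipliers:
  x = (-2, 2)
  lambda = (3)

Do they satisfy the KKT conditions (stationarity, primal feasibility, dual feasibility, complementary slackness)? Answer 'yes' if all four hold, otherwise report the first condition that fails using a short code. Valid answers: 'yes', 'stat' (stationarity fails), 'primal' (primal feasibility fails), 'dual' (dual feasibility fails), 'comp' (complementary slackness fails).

Gradient of f: grad f(x) = Q x + c = (0, -6)
Constraint values g_i(x) = a_i^T x - b_i:
  g_1((-2, 2)) = -2
Stationarity residual: grad f(x) + sum_i lambda_i a_i = (0, 0)
  -> stationarity OK
Primal feasibility (all g_i <= 0): OK
Dual feasibility (all lambda_i >= 0): OK
Complementary slackness (lambda_i * g_i(x) = 0 for all i): FAILS

Verdict: the first failing condition is complementary_slackness -> comp.

comp


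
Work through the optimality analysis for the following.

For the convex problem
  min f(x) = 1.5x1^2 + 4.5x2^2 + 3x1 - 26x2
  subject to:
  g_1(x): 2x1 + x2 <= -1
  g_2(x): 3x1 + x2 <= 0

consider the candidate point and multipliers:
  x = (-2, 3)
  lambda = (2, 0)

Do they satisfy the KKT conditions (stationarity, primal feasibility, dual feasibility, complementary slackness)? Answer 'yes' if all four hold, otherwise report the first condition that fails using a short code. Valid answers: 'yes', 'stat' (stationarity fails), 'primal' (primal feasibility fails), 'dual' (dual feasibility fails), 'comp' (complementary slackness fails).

Gradient of f: grad f(x) = Q x + c = (-3, 1)
Constraint values g_i(x) = a_i^T x - b_i:
  g_1((-2, 3)) = 0
  g_2((-2, 3)) = -3
Stationarity residual: grad f(x) + sum_i lambda_i a_i = (1, 3)
  -> stationarity FAILS
Primal feasibility (all g_i <= 0): OK
Dual feasibility (all lambda_i >= 0): OK
Complementary slackness (lambda_i * g_i(x) = 0 for all i): OK

Verdict: the first failing condition is stationarity -> stat.

stat


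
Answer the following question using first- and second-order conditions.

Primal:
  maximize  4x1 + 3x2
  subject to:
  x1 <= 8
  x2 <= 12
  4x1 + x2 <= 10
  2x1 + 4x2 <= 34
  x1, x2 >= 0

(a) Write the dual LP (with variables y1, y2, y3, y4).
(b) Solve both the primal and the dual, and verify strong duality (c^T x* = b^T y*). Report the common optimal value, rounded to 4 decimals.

The standard primal-dual pair for 'max c^T x s.t. A x <= b, x >= 0' is:
  Dual:  min b^T y  s.t.  A^T y >= c,  y >= 0.

So the dual LP is:
  minimize  8y1 + 12y2 + 10y3 + 34y4
  subject to:
    y1 + 4y3 + 2y4 >= 4
    y2 + y3 + 4y4 >= 3
    y1, y2, y3, y4 >= 0

Solving the primal: x* = (0.4286, 8.2857).
  primal value c^T x* = 26.5714.
Solving the dual: y* = (0, 0, 0.7143, 0.5714).
  dual value b^T y* = 26.5714.
Strong duality: c^T x* = b^T y*. Confirmed.

26.5714


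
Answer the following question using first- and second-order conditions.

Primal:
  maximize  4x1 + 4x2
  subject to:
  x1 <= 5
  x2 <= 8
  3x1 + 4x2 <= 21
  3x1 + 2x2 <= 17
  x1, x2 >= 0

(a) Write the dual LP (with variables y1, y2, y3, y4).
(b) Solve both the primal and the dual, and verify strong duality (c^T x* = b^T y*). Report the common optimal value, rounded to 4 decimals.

The standard primal-dual pair for 'max c^T x s.t. A x <= b, x >= 0' is:
  Dual:  min b^T y  s.t.  A^T y >= c,  y >= 0.

So the dual LP is:
  minimize  5y1 + 8y2 + 21y3 + 17y4
  subject to:
    y1 + 3y3 + 3y4 >= 4
    y2 + 4y3 + 2y4 >= 4
    y1, y2, y3, y4 >= 0

Solving the primal: x* = (4.3333, 2).
  primal value c^T x* = 25.3333.
Solving the dual: y* = (0, 0, 0.6667, 0.6667).
  dual value b^T y* = 25.3333.
Strong duality: c^T x* = b^T y*. Confirmed.

25.3333


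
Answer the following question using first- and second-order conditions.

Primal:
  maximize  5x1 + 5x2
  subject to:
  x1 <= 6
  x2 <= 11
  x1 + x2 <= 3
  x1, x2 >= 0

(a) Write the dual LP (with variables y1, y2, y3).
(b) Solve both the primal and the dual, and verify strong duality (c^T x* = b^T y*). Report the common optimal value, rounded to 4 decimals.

The standard primal-dual pair for 'max c^T x s.t. A x <= b, x >= 0' is:
  Dual:  min b^T y  s.t.  A^T y >= c,  y >= 0.

So the dual LP is:
  minimize  6y1 + 11y2 + 3y3
  subject to:
    y1 + y3 >= 5
    y2 + y3 >= 5
    y1, y2, y3 >= 0

Solving the primal: x* = (3, 0).
  primal value c^T x* = 15.
Solving the dual: y* = (0, 0, 5).
  dual value b^T y* = 15.
Strong duality: c^T x* = b^T y*. Confirmed.

15


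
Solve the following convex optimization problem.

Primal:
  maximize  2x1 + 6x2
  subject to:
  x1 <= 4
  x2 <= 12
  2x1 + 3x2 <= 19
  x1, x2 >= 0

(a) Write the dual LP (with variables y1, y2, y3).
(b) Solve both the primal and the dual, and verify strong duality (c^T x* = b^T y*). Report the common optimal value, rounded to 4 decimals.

The standard primal-dual pair for 'max c^T x s.t. A x <= b, x >= 0' is:
  Dual:  min b^T y  s.t.  A^T y >= c,  y >= 0.

So the dual LP is:
  minimize  4y1 + 12y2 + 19y3
  subject to:
    y1 + 2y3 >= 2
    y2 + 3y3 >= 6
    y1, y2, y3 >= 0

Solving the primal: x* = (0, 6.3333).
  primal value c^T x* = 38.
Solving the dual: y* = (0, 0, 2).
  dual value b^T y* = 38.
Strong duality: c^T x* = b^T y*. Confirmed.

38


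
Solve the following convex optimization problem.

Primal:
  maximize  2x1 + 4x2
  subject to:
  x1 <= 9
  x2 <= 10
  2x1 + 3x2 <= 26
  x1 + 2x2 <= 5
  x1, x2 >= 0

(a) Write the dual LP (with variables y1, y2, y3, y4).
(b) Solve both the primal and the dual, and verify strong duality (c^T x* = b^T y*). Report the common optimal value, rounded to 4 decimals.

The standard primal-dual pair for 'max c^T x s.t. A x <= b, x >= 0' is:
  Dual:  min b^T y  s.t.  A^T y >= c,  y >= 0.

So the dual LP is:
  minimize  9y1 + 10y2 + 26y3 + 5y4
  subject to:
    y1 + 2y3 + y4 >= 2
    y2 + 3y3 + 2y4 >= 4
    y1, y2, y3, y4 >= 0

Solving the primal: x* = (5, 0).
  primal value c^T x* = 10.
Solving the dual: y* = (0, 0, 0, 2).
  dual value b^T y* = 10.
Strong duality: c^T x* = b^T y*. Confirmed.

10


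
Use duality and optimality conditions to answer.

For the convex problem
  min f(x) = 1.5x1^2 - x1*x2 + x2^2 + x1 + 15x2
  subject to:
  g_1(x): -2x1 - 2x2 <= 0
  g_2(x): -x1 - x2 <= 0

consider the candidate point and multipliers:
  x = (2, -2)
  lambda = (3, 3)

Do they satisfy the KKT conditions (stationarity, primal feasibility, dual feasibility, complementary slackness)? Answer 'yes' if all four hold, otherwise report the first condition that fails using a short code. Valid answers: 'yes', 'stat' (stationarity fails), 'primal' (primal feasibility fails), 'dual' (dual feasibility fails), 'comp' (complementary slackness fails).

Gradient of f: grad f(x) = Q x + c = (9, 9)
Constraint values g_i(x) = a_i^T x - b_i:
  g_1((2, -2)) = 0
  g_2((2, -2)) = 0
Stationarity residual: grad f(x) + sum_i lambda_i a_i = (0, 0)
  -> stationarity OK
Primal feasibility (all g_i <= 0): OK
Dual feasibility (all lambda_i >= 0): OK
Complementary slackness (lambda_i * g_i(x) = 0 for all i): OK

Verdict: yes, KKT holds.

yes


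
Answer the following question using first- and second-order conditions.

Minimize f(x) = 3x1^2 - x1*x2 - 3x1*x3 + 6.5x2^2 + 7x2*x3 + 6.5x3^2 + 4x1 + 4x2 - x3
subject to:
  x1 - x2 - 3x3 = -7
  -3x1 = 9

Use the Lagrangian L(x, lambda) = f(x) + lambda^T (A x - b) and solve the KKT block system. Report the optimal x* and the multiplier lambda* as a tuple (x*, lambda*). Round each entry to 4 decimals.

Form the Lagrangian:
  L(x, lambda) = (1/2) x^T Q x + c^T x + lambda^T (A x - b)
Stationarity (grad_x L = 0): Q x + c + A^T lambda = 0.
Primal feasibility: A x = b.

This gives the KKT block system:
  [ Q   A^T ] [ x     ]   [-c ]
  [ A    0  ] [ lambda ] = [ b ]

Solving the linear system:
  x*      = (-3, -0.8068, 1.6023)
  lambda* = (7.7273, -3.4242)
  f(x*)   = 34.0398

x* = (-3, -0.8068, 1.6023), lambda* = (7.7273, -3.4242)


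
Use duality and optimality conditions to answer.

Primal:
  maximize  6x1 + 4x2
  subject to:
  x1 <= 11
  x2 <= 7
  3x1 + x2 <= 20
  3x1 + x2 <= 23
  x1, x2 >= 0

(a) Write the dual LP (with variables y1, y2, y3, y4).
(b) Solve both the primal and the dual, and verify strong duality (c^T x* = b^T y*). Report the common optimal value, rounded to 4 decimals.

The standard primal-dual pair for 'max c^T x s.t. A x <= b, x >= 0' is:
  Dual:  min b^T y  s.t.  A^T y >= c,  y >= 0.

So the dual LP is:
  minimize  11y1 + 7y2 + 20y3 + 23y4
  subject to:
    y1 + 3y3 + 3y4 >= 6
    y2 + y3 + y4 >= 4
    y1, y2, y3, y4 >= 0

Solving the primal: x* = (4.3333, 7).
  primal value c^T x* = 54.
Solving the dual: y* = (0, 2, 2, 0).
  dual value b^T y* = 54.
Strong duality: c^T x* = b^T y*. Confirmed.

54


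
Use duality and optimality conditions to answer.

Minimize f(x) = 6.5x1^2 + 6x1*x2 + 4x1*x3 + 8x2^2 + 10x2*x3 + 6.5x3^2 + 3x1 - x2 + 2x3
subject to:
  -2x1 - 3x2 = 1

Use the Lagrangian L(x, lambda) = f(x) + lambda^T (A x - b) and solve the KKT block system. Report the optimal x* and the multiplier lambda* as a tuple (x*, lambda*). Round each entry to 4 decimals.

Form the Lagrangian:
  L(x, lambda) = (1/2) x^T Q x + c^T x + lambda^T (A x - b)
Stationarity (grad_x L = 0): Q x + c + A^T lambda = 0.
Primal feasibility: A x = b.

This gives the KKT block system:
  [ Q   A^T ] [ x     ]   [-c ]
  [ A    0  ] [ lambda ] = [ b ]

Solving the linear system:
  x*      = (-0.4279, -0.048, 0.0148)
  lambda* = (-1.3962)
  f(x*)   = 0.095

x* = (-0.4279, -0.048, 0.0148), lambda* = (-1.3962)


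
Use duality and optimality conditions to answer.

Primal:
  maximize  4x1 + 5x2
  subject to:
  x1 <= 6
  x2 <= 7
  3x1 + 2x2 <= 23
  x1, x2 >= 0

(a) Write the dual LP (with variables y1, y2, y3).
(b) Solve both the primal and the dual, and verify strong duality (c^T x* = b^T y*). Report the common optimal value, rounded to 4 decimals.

The standard primal-dual pair for 'max c^T x s.t. A x <= b, x >= 0' is:
  Dual:  min b^T y  s.t.  A^T y >= c,  y >= 0.

So the dual LP is:
  minimize  6y1 + 7y2 + 23y3
  subject to:
    y1 + 3y3 >= 4
    y2 + 2y3 >= 5
    y1, y2, y3 >= 0

Solving the primal: x* = (3, 7).
  primal value c^T x* = 47.
Solving the dual: y* = (0, 2.3333, 1.3333).
  dual value b^T y* = 47.
Strong duality: c^T x* = b^T y*. Confirmed.

47


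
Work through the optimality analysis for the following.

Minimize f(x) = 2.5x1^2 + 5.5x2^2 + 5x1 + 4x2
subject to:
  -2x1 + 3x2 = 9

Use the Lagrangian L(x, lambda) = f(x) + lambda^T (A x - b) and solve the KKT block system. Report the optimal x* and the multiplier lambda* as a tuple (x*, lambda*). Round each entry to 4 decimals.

Form the Lagrangian:
  L(x, lambda) = (1/2) x^T Q x + c^T x + lambda^T (A x - b)
Stationarity (grad_x L = 0): Q x + c + A^T lambda = 0.
Primal feasibility: A x = b.

This gives the KKT block system:
  [ Q   A^T ] [ x     ]   [-c ]
  [ A    0  ] [ lambda ] = [ b ]

Solving the linear system:
  x*      = (-3, 1)
  lambda* = (-5)
  f(x*)   = 17

x* = (-3, 1), lambda* = (-5)


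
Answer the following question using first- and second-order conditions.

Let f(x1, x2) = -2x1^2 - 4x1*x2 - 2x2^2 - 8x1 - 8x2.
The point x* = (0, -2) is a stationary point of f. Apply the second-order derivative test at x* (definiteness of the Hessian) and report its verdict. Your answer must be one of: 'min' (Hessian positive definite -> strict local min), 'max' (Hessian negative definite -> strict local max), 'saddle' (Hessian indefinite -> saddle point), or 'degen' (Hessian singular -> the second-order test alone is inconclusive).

Compute the Hessian H = grad^2 f:
  H = [[-4, -4], [-4, -4]]
Verify stationarity: grad f(x*) = H x* + g = (0, 0).
Eigenvalues of H: -8, 0.
H has a zero eigenvalue (singular; negative semidefinite but not definite), so H is neither positive definite, negative definite, nor indefinite. The second-order test alone is inconclusive -> degen.
(Indeed, f is constant along the null direction of H through x*, so x* is not a strict local extremum.)

degen


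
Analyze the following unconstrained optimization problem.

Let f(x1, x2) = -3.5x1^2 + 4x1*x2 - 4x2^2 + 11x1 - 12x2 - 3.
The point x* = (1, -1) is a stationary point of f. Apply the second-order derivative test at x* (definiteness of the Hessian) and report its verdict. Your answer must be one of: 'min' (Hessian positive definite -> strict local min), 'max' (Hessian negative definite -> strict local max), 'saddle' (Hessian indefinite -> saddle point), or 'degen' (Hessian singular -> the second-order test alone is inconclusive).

Compute the Hessian H = grad^2 f:
  H = [[-7, 4], [4, -8]]
Verify stationarity: grad f(x*) = H x* + g = (0, 0).
Eigenvalues of H: -11.5311, -3.4689.
Both eigenvalues < 0, so H is negative definite -> x* is a strict local max.

max


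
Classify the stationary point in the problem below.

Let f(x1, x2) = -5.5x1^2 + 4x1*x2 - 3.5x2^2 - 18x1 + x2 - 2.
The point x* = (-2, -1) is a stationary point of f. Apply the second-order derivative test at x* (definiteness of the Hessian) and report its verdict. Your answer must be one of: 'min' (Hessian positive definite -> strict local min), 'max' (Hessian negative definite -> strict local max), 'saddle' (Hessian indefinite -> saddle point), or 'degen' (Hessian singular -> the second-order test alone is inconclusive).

Compute the Hessian H = grad^2 f:
  H = [[-11, 4], [4, -7]]
Verify stationarity: grad f(x*) = H x* + g = (0, 0).
Eigenvalues of H: -13.4721, -4.5279.
Both eigenvalues < 0, so H is negative definite -> x* is a strict local max.

max


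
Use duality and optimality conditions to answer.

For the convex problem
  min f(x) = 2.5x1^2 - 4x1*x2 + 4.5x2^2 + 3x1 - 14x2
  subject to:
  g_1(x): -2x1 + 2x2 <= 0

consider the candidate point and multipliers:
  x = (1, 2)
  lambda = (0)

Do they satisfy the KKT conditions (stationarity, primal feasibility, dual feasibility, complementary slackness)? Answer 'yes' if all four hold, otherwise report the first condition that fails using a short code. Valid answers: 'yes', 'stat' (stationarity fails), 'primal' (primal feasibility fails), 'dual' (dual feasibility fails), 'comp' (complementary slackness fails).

Gradient of f: grad f(x) = Q x + c = (0, 0)
Constraint values g_i(x) = a_i^T x - b_i:
  g_1((1, 2)) = 2
Stationarity residual: grad f(x) + sum_i lambda_i a_i = (0, 0)
  -> stationarity OK
Primal feasibility (all g_i <= 0): FAILS
Dual feasibility (all lambda_i >= 0): OK
Complementary slackness (lambda_i * g_i(x) = 0 for all i): OK

Verdict: the first failing condition is primal_feasibility -> primal.

primal


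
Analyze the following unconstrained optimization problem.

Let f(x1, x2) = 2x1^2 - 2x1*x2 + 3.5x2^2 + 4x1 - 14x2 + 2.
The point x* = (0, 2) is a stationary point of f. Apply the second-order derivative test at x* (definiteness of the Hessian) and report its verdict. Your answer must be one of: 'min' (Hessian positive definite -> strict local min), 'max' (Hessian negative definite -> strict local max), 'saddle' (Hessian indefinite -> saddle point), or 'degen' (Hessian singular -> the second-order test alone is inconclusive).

Compute the Hessian H = grad^2 f:
  H = [[4, -2], [-2, 7]]
Verify stationarity: grad f(x*) = H x* + g = (0, 0).
Eigenvalues of H: 3, 8.
Both eigenvalues > 0, so H is positive definite -> x* is a strict local min.

min


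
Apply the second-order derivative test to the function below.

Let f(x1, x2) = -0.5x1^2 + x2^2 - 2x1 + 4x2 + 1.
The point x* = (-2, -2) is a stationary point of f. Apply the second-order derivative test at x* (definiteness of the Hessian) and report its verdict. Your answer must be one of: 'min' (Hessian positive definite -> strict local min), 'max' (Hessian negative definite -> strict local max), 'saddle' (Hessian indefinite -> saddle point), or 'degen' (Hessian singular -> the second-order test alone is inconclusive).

Compute the Hessian H = grad^2 f:
  H = [[-1, 0], [0, 2]]
Verify stationarity: grad f(x*) = H x* + g = (0, 0).
Eigenvalues of H: -1, 2.
Eigenvalues have mixed signs, so H is indefinite -> x* is a saddle point.

saddle


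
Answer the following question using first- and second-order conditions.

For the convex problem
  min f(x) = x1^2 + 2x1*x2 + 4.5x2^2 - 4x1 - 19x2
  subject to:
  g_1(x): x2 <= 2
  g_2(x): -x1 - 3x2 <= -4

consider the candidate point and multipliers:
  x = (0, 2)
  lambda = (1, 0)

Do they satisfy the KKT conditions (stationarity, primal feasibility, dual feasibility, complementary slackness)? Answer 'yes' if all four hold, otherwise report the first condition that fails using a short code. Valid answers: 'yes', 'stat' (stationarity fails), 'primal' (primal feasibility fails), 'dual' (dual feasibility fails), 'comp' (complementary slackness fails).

Gradient of f: grad f(x) = Q x + c = (0, -1)
Constraint values g_i(x) = a_i^T x - b_i:
  g_1((0, 2)) = 0
  g_2((0, 2)) = -2
Stationarity residual: grad f(x) + sum_i lambda_i a_i = (0, 0)
  -> stationarity OK
Primal feasibility (all g_i <= 0): OK
Dual feasibility (all lambda_i >= 0): OK
Complementary slackness (lambda_i * g_i(x) = 0 for all i): OK

Verdict: yes, KKT holds.

yes


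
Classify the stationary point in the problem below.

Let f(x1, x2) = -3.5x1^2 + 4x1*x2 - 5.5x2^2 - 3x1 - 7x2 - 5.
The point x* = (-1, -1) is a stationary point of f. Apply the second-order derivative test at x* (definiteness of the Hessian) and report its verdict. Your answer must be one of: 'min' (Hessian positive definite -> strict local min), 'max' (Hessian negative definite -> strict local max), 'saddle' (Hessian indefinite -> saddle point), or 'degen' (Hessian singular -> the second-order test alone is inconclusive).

Compute the Hessian H = grad^2 f:
  H = [[-7, 4], [4, -11]]
Verify stationarity: grad f(x*) = H x* + g = (0, 0).
Eigenvalues of H: -13.4721, -4.5279.
Both eigenvalues < 0, so H is negative definite -> x* is a strict local max.

max


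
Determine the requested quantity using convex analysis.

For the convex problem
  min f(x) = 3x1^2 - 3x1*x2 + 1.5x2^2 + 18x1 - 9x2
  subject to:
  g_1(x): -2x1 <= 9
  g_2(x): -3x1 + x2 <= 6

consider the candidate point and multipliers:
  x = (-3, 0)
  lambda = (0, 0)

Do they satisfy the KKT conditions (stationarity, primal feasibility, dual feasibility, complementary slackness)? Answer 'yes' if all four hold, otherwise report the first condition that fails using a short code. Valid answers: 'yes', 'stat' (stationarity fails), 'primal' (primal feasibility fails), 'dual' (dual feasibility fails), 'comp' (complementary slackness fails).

Gradient of f: grad f(x) = Q x + c = (0, 0)
Constraint values g_i(x) = a_i^T x - b_i:
  g_1((-3, 0)) = -3
  g_2((-3, 0)) = 3
Stationarity residual: grad f(x) + sum_i lambda_i a_i = (0, 0)
  -> stationarity OK
Primal feasibility (all g_i <= 0): FAILS
Dual feasibility (all lambda_i >= 0): OK
Complementary slackness (lambda_i * g_i(x) = 0 for all i): OK

Verdict: the first failing condition is primal_feasibility -> primal.

primal


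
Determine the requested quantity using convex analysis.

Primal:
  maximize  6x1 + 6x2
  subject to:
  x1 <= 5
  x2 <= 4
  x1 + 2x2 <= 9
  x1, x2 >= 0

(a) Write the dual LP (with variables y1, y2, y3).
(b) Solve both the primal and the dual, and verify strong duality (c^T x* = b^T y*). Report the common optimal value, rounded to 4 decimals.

The standard primal-dual pair for 'max c^T x s.t. A x <= b, x >= 0' is:
  Dual:  min b^T y  s.t.  A^T y >= c,  y >= 0.

So the dual LP is:
  minimize  5y1 + 4y2 + 9y3
  subject to:
    y1 + y3 >= 6
    y2 + 2y3 >= 6
    y1, y2, y3 >= 0

Solving the primal: x* = (5, 2).
  primal value c^T x* = 42.
Solving the dual: y* = (3, 0, 3).
  dual value b^T y* = 42.
Strong duality: c^T x* = b^T y*. Confirmed.

42


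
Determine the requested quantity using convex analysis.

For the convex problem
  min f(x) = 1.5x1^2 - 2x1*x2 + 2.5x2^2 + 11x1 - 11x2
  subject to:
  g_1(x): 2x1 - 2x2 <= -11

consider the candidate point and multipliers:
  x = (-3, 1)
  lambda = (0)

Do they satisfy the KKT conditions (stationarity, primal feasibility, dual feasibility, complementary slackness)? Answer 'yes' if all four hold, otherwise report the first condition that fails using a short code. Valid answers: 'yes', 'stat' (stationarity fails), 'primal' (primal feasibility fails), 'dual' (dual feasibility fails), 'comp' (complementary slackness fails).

Gradient of f: grad f(x) = Q x + c = (0, 0)
Constraint values g_i(x) = a_i^T x - b_i:
  g_1((-3, 1)) = 3
Stationarity residual: grad f(x) + sum_i lambda_i a_i = (0, 0)
  -> stationarity OK
Primal feasibility (all g_i <= 0): FAILS
Dual feasibility (all lambda_i >= 0): OK
Complementary slackness (lambda_i * g_i(x) = 0 for all i): OK

Verdict: the first failing condition is primal_feasibility -> primal.

primal


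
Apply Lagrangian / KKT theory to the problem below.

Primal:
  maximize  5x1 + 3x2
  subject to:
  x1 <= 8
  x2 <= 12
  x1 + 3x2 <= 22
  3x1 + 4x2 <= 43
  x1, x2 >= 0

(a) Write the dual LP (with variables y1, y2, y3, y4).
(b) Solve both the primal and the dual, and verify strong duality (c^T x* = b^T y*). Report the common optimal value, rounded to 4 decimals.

The standard primal-dual pair for 'max c^T x s.t. A x <= b, x >= 0' is:
  Dual:  min b^T y  s.t.  A^T y >= c,  y >= 0.

So the dual LP is:
  minimize  8y1 + 12y2 + 22y3 + 43y4
  subject to:
    y1 + y3 + 3y4 >= 5
    y2 + 3y3 + 4y4 >= 3
    y1, y2, y3, y4 >= 0

Solving the primal: x* = (8, 4.6667).
  primal value c^T x* = 54.
Solving the dual: y* = (4, 0, 1, 0).
  dual value b^T y* = 54.
Strong duality: c^T x* = b^T y*. Confirmed.

54


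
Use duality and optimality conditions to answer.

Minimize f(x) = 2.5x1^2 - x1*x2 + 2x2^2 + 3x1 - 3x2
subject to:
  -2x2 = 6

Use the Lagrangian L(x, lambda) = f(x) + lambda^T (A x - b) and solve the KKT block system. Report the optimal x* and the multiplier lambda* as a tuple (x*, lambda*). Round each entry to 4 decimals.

Form the Lagrangian:
  L(x, lambda) = (1/2) x^T Q x + c^T x + lambda^T (A x - b)
Stationarity (grad_x L = 0): Q x + c + A^T lambda = 0.
Primal feasibility: A x = b.

This gives the KKT block system:
  [ Q   A^T ] [ x     ]   [-c ]
  [ A    0  ] [ lambda ] = [ b ]

Solving the linear system:
  x*      = (-1.2, -3)
  lambda* = (-6.9)
  f(x*)   = 23.4

x* = (-1.2, -3), lambda* = (-6.9)


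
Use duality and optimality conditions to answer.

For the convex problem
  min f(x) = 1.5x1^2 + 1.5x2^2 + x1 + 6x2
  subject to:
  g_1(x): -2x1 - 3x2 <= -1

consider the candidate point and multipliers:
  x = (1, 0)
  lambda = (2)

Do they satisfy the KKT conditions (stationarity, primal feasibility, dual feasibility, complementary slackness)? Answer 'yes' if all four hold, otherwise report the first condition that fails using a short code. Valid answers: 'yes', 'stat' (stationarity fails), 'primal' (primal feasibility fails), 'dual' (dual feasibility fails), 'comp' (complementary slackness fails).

Gradient of f: grad f(x) = Q x + c = (4, 6)
Constraint values g_i(x) = a_i^T x - b_i:
  g_1((1, 0)) = -1
Stationarity residual: grad f(x) + sum_i lambda_i a_i = (0, 0)
  -> stationarity OK
Primal feasibility (all g_i <= 0): OK
Dual feasibility (all lambda_i >= 0): OK
Complementary slackness (lambda_i * g_i(x) = 0 for all i): FAILS

Verdict: the first failing condition is complementary_slackness -> comp.

comp


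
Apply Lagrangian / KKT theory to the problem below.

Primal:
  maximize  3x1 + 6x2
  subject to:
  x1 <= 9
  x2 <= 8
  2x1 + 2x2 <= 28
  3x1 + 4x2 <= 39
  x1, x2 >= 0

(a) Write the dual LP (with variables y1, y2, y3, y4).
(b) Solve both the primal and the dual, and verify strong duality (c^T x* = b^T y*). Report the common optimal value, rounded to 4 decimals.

The standard primal-dual pair for 'max c^T x s.t. A x <= b, x >= 0' is:
  Dual:  min b^T y  s.t.  A^T y >= c,  y >= 0.

So the dual LP is:
  minimize  9y1 + 8y2 + 28y3 + 39y4
  subject to:
    y1 + 2y3 + 3y4 >= 3
    y2 + 2y3 + 4y4 >= 6
    y1, y2, y3, y4 >= 0

Solving the primal: x* = (2.3333, 8).
  primal value c^T x* = 55.
Solving the dual: y* = (0, 2, 0, 1).
  dual value b^T y* = 55.
Strong duality: c^T x* = b^T y*. Confirmed.

55


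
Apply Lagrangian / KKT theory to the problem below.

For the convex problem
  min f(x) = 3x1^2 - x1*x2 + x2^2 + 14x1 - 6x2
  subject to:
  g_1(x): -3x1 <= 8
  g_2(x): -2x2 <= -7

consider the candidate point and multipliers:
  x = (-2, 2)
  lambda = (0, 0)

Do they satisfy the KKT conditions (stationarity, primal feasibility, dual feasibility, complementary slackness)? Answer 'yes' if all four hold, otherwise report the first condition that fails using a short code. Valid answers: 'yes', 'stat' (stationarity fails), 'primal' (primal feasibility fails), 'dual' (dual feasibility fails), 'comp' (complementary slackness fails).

Gradient of f: grad f(x) = Q x + c = (0, 0)
Constraint values g_i(x) = a_i^T x - b_i:
  g_1((-2, 2)) = -2
  g_2((-2, 2)) = 3
Stationarity residual: grad f(x) + sum_i lambda_i a_i = (0, 0)
  -> stationarity OK
Primal feasibility (all g_i <= 0): FAILS
Dual feasibility (all lambda_i >= 0): OK
Complementary slackness (lambda_i * g_i(x) = 0 for all i): OK

Verdict: the first failing condition is primal_feasibility -> primal.

primal


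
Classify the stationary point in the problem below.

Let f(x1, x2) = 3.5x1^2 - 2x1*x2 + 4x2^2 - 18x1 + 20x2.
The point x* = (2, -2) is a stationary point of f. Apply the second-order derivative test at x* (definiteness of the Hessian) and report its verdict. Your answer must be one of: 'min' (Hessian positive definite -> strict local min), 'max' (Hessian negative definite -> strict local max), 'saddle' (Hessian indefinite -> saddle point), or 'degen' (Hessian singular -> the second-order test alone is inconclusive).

Compute the Hessian H = grad^2 f:
  H = [[7, -2], [-2, 8]]
Verify stationarity: grad f(x*) = H x* + g = (0, 0).
Eigenvalues of H: 5.4384, 9.5616.
Both eigenvalues > 0, so H is positive definite -> x* is a strict local min.

min


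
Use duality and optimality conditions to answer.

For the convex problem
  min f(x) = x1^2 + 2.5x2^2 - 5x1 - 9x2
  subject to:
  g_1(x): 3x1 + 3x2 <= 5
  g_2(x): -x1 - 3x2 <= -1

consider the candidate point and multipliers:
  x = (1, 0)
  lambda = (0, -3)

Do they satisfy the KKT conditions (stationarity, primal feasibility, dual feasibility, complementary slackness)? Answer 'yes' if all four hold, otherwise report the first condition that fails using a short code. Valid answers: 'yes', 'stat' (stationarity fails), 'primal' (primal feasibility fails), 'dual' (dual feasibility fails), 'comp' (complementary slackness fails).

Gradient of f: grad f(x) = Q x + c = (-3, -9)
Constraint values g_i(x) = a_i^T x - b_i:
  g_1((1, 0)) = -2
  g_2((1, 0)) = 0
Stationarity residual: grad f(x) + sum_i lambda_i a_i = (0, 0)
  -> stationarity OK
Primal feasibility (all g_i <= 0): OK
Dual feasibility (all lambda_i >= 0): FAILS
Complementary slackness (lambda_i * g_i(x) = 0 for all i): OK

Verdict: the first failing condition is dual_feasibility -> dual.

dual


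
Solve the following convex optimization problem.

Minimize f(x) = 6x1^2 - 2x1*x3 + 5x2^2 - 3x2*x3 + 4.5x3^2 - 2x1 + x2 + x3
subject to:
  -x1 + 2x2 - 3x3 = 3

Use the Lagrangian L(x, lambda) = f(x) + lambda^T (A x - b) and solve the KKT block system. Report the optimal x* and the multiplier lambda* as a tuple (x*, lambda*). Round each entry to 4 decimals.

Form the Lagrangian:
  L(x, lambda) = (1/2) x^T Q x + c^T x + lambda^T (A x - b)
Stationarity (grad_x L = 0): Q x + c + A^T lambda = 0.
Primal feasibility: A x = b.

This gives the KKT block system:
  [ Q   A^T ] [ x     ]   [-c ]
  [ A    0  ] [ lambda ] = [ b ]

Solving the linear system:
  x*      = (-0.1708, 0.0935, -0.8807)
  lambda* = (-2.2885)
  f(x*)   = 3.2099

x* = (-0.1708, 0.0935, -0.8807), lambda* = (-2.2885)


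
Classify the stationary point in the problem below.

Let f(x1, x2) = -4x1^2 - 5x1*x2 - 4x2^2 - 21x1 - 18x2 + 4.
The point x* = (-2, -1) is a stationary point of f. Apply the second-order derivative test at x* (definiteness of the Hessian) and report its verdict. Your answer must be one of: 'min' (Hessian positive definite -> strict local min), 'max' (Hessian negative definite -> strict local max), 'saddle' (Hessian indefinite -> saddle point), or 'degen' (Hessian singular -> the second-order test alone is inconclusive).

Compute the Hessian H = grad^2 f:
  H = [[-8, -5], [-5, -8]]
Verify stationarity: grad f(x*) = H x* + g = (0, 0).
Eigenvalues of H: -13, -3.
Both eigenvalues < 0, so H is negative definite -> x* is a strict local max.

max


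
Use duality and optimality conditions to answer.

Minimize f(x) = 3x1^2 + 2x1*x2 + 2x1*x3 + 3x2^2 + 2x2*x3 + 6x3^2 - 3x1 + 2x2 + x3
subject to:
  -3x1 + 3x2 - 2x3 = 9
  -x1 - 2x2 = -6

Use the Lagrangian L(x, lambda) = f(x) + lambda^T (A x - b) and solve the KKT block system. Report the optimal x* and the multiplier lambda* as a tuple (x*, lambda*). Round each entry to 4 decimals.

Form the Lagrangian:
  L(x, lambda) = (1/2) x^T Q x + c^T x + lambda^T (A x - b)
Stationarity (grad_x L = 0): Q x + c + A^T lambda = 0.
Primal feasibility: A x = b.

This gives the KKT block system:
  [ Q   A^T ] [ x     ]   [-c ]
  [ A    0  ] [ lambda ] = [ b ]

Solving the linear system:
  x*      = (0.3684, 2.8158, -0.8289)
  lambda* = (-1.2895, 7.0526)
  f(x*)   = 28.8092

x* = (0.3684, 2.8158, -0.8289), lambda* = (-1.2895, 7.0526)


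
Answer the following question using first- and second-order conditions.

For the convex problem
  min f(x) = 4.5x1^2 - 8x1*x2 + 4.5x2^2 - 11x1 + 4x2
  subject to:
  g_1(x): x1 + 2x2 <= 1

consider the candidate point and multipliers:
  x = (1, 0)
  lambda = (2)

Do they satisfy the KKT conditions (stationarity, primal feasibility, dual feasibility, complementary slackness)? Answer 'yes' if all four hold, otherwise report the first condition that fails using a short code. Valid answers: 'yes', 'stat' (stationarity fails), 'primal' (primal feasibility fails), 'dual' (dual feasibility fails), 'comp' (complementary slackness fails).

Gradient of f: grad f(x) = Q x + c = (-2, -4)
Constraint values g_i(x) = a_i^T x - b_i:
  g_1((1, 0)) = 0
Stationarity residual: grad f(x) + sum_i lambda_i a_i = (0, 0)
  -> stationarity OK
Primal feasibility (all g_i <= 0): OK
Dual feasibility (all lambda_i >= 0): OK
Complementary slackness (lambda_i * g_i(x) = 0 for all i): OK

Verdict: yes, KKT holds.

yes


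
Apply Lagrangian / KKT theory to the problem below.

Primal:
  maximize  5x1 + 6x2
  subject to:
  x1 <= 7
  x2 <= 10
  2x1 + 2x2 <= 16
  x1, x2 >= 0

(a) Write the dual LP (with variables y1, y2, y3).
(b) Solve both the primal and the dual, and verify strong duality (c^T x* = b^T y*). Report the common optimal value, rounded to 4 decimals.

The standard primal-dual pair for 'max c^T x s.t. A x <= b, x >= 0' is:
  Dual:  min b^T y  s.t.  A^T y >= c,  y >= 0.

So the dual LP is:
  minimize  7y1 + 10y2 + 16y3
  subject to:
    y1 + 2y3 >= 5
    y2 + 2y3 >= 6
    y1, y2, y3 >= 0

Solving the primal: x* = (0, 8).
  primal value c^T x* = 48.
Solving the dual: y* = (0, 0, 3).
  dual value b^T y* = 48.
Strong duality: c^T x* = b^T y*. Confirmed.

48


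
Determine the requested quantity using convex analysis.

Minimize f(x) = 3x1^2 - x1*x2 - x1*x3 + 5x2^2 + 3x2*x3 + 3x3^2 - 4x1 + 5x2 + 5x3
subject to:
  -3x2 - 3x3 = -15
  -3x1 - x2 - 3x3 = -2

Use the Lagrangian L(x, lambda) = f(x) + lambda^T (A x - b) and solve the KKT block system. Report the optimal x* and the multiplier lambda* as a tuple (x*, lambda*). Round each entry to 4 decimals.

Form the Lagrangian:
  L(x, lambda) = (1/2) x^T Q x + c^T x + lambda^T (A x - b)
Stationarity (grad_x L = 0): Q x + c + A^T lambda = 0.
Primal feasibility: A x = b.

This gives the KKT block system:
  [ Q   A^T ] [ x     ]   [-c ]
  [ A    0  ] [ lambda ] = [ b ]

Solving the linear system:
  x*      = (-2.3158, 3.0263, 1.9737)
  lambda* = (17.0439, -7.6316)
  f(x*)   = 137.3289

x* = (-2.3158, 3.0263, 1.9737), lambda* = (17.0439, -7.6316)


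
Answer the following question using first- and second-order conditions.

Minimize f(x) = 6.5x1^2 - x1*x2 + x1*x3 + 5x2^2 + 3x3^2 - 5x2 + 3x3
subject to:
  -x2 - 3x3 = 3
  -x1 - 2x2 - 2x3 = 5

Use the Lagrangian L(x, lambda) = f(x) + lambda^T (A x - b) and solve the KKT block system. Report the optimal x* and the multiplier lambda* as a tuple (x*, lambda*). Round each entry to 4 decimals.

Form the Lagrangian:
  L(x, lambda) = (1/2) x^T Q x + c^T x + lambda^T (A x - b)
Stationarity (grad_x L = 0): Q x + c + A^T lambda = 0.
Primal feasibility: A x = b.

This gives the KKT block system:
  [ Q   A^T ] [ x     ]   [-c ]
  [ A    0  ] [ lambda ] = [ b ]

Solving the linear system:
  x*      = (-1.0952, -1.4286, -0.5238)
  lambda* = (8.4762, -13.3333)
  f(x*)   = 23.4048

x* = (-1.0952, -1.4286, -0.5238), lambda* = (8.4762, -13.3333)


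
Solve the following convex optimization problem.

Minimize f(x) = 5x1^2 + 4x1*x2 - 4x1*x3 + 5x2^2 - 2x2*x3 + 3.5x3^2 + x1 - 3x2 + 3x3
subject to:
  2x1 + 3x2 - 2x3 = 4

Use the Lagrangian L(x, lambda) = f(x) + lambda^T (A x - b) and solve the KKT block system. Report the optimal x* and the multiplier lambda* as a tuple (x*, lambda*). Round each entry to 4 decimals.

Form the Lagrangian:
  L(x, lambda) = (1/2) x^T Q x + c^T x + lambda^T (A x - b)
Stationarity (grad_x L = 0): Q x + c + A^T lambda = 0.
Primal feasibility: A x = b.

This gives the KKT block system:
  [ Q   A^T ] [ x     ]   [-c ]
  [ A    0  ] [ lambda ] = [ b ]

Solving the linear system:
  x*      = (-0.452, 0.9336, -1.0517)
  lambda* = (-2.2103)
  f(x*)   = 1.2168

x* = (-0.452, 0.9336, -1.0517), lambda* = (-2.2103)


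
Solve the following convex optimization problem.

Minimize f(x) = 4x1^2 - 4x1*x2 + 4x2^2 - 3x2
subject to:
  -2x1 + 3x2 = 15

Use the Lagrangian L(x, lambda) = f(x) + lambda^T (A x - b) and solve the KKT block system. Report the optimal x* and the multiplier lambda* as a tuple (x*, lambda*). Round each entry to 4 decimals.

Form the Lagrangian:
  L(x, lambda) = (1/2) x^T Q x + c^T x + lambda^T (A x - b)
Stationarity (grad_x L = 0): Q x + c + A^T lambda = 0.
Primal feasibility: A x = b.

This gives the KKT block system:
  [ Q   A^T ] [ x     ]   [-c ]
  [ A    0  ] [ lambda ] = [ b ]

Solving the linear system:
  x*      = (-0.75, 4.5)
  lambda* = (-12)
  f(x*)   = 83.25

x* = (-0.75, 4.5), lambda* = (-12)


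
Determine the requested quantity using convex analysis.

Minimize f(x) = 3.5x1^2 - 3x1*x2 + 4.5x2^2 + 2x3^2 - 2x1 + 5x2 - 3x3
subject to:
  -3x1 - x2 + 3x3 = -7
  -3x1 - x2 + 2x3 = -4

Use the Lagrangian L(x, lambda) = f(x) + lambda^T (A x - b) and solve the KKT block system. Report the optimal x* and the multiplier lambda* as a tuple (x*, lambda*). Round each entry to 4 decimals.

Form the Lagrangian:
  L(x, lambda) = (1/2) x^T Q x + c^T x + lambda^T (A x - b)
Stationarity (grad_x L = 0): Q x + c + A^T lambda = 0.
Primal feasibility: A x = b.

This gives the KKT block system:
  [ Q   A^T ] [ x     ]   [-c ]
  [ A    0  ] [ lambda ] = [ b ]

Solving the linear system:
  x*      = (-0.4057, -0.783, -3)
  lambda* = (16.6604, -17.4906)
  f(x*)   = 26.2783

x* = (-0.4057, -0.783, -3), lambda* = (16.6604, -17.4906)


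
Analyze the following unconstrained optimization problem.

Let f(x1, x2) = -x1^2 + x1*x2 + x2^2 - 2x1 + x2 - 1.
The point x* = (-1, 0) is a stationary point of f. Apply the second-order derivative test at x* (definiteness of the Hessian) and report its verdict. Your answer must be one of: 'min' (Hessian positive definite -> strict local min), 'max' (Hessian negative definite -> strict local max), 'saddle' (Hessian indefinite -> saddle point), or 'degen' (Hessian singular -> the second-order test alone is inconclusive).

Compute the Hessian H = grad^2 f:
  H = [[-2, 1], [1, 2]]
Verify stationarity: grad f(x*) = H x* + g = (0, 0).
Eigenvalues of H: -2.2361, 2.2361.
Eigenvalues have mixed signs, so H is indefinite -> x* is a saddle point.

saddle


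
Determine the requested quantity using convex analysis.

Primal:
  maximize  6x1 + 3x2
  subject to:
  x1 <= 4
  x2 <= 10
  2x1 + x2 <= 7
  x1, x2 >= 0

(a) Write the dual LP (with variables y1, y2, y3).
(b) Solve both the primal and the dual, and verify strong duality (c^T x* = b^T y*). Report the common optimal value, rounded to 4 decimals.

The standard primal-dual pair for 'max c^T x s.t. A x <= b, x >= 0' is:
  Dual:  min b^T y  s.t.  A^T y >= c,  y >= 0.

So the dual LP is:
  minimize  4y1 + 10y2 + 7y3
  subject to:
    y1 + 2y3 >= 6
    y2 + y3 >= 3
    y1, y2, y3 >= 0

Solving the primal: x* = (3.5, 0).
  primal value c^T x* = 21.
Solving the dual: y* = (0, 0, 3).
  dual value b^T y* = 21.
Strong duality: c^T x* = b^T y*. Confirmed.

21


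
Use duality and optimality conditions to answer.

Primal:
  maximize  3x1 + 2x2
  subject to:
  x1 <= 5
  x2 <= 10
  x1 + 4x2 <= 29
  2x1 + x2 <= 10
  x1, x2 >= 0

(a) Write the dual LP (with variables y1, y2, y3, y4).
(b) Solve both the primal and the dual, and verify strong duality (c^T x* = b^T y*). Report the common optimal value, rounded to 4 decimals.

The standard primal-dual pair for 'max c^T x s.t. A x <= b, x >= 0' is:
  Dual:  min b^T y  s.t.  A^T y >= c,  y >= 0.

So the dual LP is:
  minimize  5y1 + 10y2 + 29y3 + 10y4
  subject to:
    y1 + y3 + 2y4 >= 3
    y2 + 4y3 + y4 >= 2
    y1, y2, y3, y4 >= 0

Solving the primal: x* = (1.5714, 6.8571).
  primal value c^T x* = 18.4286.
Solving the dual: y* = (0, 0, 0.1429, 1.4286).
  dual value b^T y* = 18.4286.
Strong duality: c^T x* = b^T y*. Confirmed.

18.4286
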